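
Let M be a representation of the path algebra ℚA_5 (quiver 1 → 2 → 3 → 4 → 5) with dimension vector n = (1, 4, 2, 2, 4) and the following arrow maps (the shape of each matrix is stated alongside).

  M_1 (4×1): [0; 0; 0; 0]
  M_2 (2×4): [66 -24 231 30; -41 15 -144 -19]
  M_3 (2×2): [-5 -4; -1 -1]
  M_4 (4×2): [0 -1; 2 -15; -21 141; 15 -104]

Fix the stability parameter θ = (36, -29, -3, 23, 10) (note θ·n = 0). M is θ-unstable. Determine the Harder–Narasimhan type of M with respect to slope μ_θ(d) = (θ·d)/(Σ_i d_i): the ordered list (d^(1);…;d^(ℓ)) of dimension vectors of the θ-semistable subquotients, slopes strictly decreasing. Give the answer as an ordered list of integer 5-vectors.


Interval decomposition of M: I[1,1], I[2,2]^2, I[2,5]^2, I[5,5]^2.
HN type (ℓ=5): μ^(1)=36; μ^(2)=33/2; μ^(3)=10; μ^(4)=-3; μ^(5)=-29

((1, 0, 0, 0, 0); (0, 0, 0, 2, 2); (0, 0, 0, 0, 2); (0, 0, 2, 0, 0); (0, 4, 0, 0, 0))


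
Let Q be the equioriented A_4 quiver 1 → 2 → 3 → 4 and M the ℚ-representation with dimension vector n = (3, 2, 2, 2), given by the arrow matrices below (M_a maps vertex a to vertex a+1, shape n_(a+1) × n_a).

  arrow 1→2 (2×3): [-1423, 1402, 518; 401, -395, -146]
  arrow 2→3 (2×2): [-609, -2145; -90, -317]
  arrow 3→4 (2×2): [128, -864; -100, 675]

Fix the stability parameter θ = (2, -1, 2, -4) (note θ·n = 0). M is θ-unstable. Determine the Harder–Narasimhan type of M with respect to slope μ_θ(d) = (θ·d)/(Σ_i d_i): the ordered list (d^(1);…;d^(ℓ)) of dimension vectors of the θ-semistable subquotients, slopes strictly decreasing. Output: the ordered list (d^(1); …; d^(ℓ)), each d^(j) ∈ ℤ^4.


Interval decomposition of M: I[1,1], I[1,3], I[1,4], I[4,4].
HN type (ℓ=4): μ^(1)=2; μ^(2)=1/2; μ^(3)=-1/4; μ^(4)=-4

((1, 0, 1, 0); (1, 1, 0, 0); (1, 1, 1, 1); (0, 0, 0, 1))


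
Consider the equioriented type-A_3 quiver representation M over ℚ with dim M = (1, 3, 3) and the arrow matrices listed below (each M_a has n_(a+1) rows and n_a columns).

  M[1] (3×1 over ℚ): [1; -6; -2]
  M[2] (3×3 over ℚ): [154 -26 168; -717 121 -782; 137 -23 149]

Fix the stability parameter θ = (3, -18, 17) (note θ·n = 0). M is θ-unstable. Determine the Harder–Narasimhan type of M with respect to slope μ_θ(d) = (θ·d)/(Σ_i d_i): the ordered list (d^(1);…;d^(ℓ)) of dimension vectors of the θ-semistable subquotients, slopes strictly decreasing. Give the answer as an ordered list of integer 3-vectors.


Barcode: M ≅ I[1,3], I[2,2], I[2,3], I[3,3]. HN layers by μ_θ (3 steps, strictly decreasing):
  μ^(1)=17; μ^(2)=-15/2; μ^(3)=-18

((0, 0, 3); (1, 1, 0); (0, 2, 0))


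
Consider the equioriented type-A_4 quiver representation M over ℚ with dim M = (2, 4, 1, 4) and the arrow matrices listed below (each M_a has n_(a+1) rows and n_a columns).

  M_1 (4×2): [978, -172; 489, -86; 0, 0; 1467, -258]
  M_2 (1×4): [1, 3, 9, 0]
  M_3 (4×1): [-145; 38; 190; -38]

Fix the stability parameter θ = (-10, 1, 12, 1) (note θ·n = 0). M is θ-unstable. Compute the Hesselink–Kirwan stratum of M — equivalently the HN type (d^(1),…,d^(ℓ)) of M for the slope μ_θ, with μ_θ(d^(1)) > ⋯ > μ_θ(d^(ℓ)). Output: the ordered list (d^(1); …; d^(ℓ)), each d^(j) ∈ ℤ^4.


Via rank(M_{q-1}∘⋯∘M_p): M ≅ I[1,1], I[1,4], I[2,2]^3, I[4,4]^3.
μ_θ-semistable layers: μ^(1)=13/2; μ^(2)=1; μ^(3)=-10

((0, 0, 1, 1); (0, 4, 0, 3); (2, 0, 0, 0))


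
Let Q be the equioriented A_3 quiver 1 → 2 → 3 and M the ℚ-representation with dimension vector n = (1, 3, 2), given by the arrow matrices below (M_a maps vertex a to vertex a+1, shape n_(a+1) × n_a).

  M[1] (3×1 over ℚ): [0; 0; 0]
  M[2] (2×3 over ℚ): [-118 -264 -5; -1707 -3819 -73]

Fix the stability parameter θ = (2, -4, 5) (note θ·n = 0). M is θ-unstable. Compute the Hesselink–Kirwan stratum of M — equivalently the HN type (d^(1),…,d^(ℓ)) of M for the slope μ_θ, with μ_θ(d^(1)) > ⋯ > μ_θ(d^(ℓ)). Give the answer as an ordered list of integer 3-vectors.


Interval decomposition of M: I[1,1], I[2,2], I[2,3]^2.
HN type (ℓ=3): μ^(1)=5; μ^(2)=2; μ^(3)=-4

((0, 0, 2); (1, 0, 0); (0, 3, 0))


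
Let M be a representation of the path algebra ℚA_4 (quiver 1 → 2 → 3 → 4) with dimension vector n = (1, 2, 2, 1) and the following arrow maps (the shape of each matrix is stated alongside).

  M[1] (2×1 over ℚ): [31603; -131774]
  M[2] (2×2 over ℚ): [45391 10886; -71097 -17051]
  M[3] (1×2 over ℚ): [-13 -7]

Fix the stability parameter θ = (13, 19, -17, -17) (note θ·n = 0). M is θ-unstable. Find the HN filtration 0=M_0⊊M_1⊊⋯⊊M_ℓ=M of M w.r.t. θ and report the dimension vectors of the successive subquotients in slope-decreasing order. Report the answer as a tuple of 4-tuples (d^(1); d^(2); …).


Interval decomposition of M: I[1,4], I[2,3].
HN type (ℓ=2): μ^(1)=1; μ^(2)=-1/2

((0, 1, 1, 0); (1, 1, 1, 1))


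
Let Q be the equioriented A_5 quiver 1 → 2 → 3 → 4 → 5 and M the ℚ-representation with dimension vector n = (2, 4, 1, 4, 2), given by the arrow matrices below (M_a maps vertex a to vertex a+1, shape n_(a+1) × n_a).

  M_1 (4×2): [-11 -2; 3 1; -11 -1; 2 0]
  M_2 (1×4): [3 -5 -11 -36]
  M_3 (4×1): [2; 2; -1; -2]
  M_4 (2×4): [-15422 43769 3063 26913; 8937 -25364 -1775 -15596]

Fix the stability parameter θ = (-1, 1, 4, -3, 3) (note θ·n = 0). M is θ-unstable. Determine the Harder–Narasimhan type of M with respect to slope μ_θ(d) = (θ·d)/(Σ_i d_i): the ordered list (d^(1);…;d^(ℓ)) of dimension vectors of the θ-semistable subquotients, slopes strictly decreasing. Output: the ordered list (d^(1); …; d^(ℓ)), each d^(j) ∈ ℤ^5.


Via rank(M_{q-1}∘⋯∘M_p): M ≅ I[1,2], I[1,5], I[2,2]^2, I[4,4]^2, I[4,5].
μ_θ-semistable layers: μ^(1)=3; μ^(2)=1; μ^(3)=2/3; μ^(4)=-1; μ^(5)=-3

((0, 0, 0, 0, 2); (0, 3, 0, 0, 0); (0, 1, 1, 1, 0); (2, 0, 0, 0, 0); (0, 0, 0, 3, 0))


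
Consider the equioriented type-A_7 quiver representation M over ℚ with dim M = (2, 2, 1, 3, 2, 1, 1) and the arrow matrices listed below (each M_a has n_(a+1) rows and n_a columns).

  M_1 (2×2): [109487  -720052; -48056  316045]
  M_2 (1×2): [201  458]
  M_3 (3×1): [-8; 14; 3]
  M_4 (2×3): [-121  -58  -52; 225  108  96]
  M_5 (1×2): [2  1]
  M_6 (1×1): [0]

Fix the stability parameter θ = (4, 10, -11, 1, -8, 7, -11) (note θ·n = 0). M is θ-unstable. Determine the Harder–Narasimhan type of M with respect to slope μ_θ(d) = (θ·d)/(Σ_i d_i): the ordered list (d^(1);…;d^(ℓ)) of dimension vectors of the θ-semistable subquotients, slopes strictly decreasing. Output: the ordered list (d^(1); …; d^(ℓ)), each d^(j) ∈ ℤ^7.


Via rank(M_{q-1}∘⋯∘M_p): M ≅ I[1,2], I[1,4], I[4,5], I[4,6], I[7,7].
μ_θ-semistable layers: μ^(1)=10; μ^(2)=7; μ^(3)=4; μ^(4)=1; μ^(5)=-7/2; μ^(6)=-11

((0, 1, 0, 0, 0, 0, 0); (0, 0, 0, 0, 0, 1, 0); (1, 0, 0, 0, 0, 0, 0); (1, 1, 1, 1, 0, 0, 0); (0, 0, 0, 2, 2, 0, 0); (0, 0, 0, 0, 0, 0, 1))


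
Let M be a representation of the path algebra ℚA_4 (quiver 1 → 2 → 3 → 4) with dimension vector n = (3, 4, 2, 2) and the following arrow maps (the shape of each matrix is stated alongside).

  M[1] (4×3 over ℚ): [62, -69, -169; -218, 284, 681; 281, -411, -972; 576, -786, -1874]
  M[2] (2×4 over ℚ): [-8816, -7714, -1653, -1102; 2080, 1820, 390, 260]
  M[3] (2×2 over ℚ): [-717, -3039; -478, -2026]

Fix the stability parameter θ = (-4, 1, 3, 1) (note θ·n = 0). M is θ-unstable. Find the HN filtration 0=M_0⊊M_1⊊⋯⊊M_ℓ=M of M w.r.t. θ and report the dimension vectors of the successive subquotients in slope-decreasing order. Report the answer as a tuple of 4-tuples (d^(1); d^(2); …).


Barcode: M ≅ I[1,2]^2, I[1,4], I[2,2], I[3,3], I[4,4]. HN layers by μ_θ (4 steps, strictly decreasing):
  μ^(1)=3; μ^(2)=2; μ^(3)=1; μ^(4)=-4

((0, 0, 1, 0); (0, 0, 1, 1); (0, 4, 0, 1); (3, 0, 0, 0))


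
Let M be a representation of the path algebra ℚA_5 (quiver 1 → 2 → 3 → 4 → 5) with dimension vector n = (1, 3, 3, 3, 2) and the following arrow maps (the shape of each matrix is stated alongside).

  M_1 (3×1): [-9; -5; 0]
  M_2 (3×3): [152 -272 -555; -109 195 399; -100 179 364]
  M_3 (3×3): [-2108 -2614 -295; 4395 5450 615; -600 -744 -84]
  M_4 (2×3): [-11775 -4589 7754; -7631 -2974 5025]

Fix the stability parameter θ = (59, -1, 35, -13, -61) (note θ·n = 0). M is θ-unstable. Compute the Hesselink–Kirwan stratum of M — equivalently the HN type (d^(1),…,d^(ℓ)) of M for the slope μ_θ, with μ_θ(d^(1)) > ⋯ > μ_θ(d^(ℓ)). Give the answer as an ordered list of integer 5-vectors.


Via rank(M_{q-1}∘⋯∘M_p): M ≅ I[1,5], I[2,3], I[2,5], I[4,4].
μ_θ-semistable layers: μ^(1)=35; μ^(2)=19/5; μ^(3)=-1; μ^(4)=-10; μ^(5)=-13

((0, 0, 1, 0, 0); (1, 1, 1, 1, 1); (0, 1, 0, 0, 0); (0, 1, 1, 1, 1); (0, 0, 0, 1, 0))


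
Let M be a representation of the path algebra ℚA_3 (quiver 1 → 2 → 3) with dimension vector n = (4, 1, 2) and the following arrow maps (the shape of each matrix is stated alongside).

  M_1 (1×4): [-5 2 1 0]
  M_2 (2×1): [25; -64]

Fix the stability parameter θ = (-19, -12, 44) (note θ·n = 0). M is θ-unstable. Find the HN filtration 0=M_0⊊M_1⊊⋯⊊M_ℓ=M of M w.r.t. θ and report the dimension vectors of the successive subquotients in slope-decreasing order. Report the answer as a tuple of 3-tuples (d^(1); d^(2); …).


Interval decomposition of M: I[1,1]^3, I[1,3], I[3,3].
HN type (ℓ=3): μ^(1)=44; μ^(2)=-12; μ^(3)=-19

((0, 0, 2); (0, 1, 0); (4, 0, 0))


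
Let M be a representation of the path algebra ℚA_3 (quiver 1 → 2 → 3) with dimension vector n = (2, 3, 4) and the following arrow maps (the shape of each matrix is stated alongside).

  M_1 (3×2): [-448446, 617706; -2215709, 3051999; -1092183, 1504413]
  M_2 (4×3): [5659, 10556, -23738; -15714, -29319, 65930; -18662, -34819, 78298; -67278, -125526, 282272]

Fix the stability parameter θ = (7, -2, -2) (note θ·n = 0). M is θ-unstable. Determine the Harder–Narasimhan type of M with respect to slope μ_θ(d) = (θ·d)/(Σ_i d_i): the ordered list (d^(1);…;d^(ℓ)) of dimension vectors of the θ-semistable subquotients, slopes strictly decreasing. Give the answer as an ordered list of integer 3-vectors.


Interval decomposition of M: I[1,1], I[1,3], I[2,2], I[2,3], I[3,3]^2.
HN type (ℓ=3): μ^(1)=7; μ^(2)=1; μ^(3)=-2

((1, 0, 0); (1, 1, 1); (0, 2, 3))


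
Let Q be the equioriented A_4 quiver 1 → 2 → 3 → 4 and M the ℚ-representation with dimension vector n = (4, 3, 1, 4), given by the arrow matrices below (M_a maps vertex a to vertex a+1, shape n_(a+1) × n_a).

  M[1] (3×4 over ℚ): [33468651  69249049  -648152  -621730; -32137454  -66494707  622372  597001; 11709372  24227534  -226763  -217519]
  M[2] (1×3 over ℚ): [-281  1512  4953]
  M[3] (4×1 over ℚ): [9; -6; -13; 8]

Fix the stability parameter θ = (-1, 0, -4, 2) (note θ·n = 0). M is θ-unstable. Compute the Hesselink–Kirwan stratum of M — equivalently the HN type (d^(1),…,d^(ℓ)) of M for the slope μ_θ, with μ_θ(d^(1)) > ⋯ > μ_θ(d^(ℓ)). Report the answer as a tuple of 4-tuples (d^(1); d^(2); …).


Via rank(M_{q-1}∘⋯∘M_p): M ≅ I[1,1], I[1,2]^2, I[1,4], I[4,4]^3.
μ_θ-semistable layers: μ^(1)=2; μ^(2)=0; μ^(3)=-1; μ^(4)=-5/3

((0, 0, 0, 4); (0, 2, 0, 0); (3, 0, 0, 0); (1, 1, 1, 0))


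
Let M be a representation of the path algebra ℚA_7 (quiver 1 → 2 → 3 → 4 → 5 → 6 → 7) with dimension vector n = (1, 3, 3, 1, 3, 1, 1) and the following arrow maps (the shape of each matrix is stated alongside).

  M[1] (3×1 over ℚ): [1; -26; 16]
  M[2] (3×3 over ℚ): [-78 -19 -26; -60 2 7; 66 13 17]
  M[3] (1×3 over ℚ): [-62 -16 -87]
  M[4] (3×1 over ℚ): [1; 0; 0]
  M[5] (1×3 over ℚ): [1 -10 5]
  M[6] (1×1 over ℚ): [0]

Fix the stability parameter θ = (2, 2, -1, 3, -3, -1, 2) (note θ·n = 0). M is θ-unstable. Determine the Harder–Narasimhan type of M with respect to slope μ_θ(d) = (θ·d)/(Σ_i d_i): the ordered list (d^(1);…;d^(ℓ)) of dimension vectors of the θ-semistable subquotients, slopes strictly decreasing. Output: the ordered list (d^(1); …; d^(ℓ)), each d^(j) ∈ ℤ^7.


Barcode: M ≅ I[1,2], I[2,3], I[2,6], I[3,3], I[5,5]^2, I[7,7]. HN layers by μ_θ (5 steps, strictly decreasing):
  μ^(1)=2; μ^(2)=1/2; μ^(3)=0; μ^(4)=-1; μ^(5)=-3

((1, 1, 0, 0, 0, 0, 1); (0, 1, 1, 0, 0, 0, 0); (0, 1, 1, 1, 1, 1, 0); (0, 0, 1, 0, 0, 0, 0); (0, 0, 0, 0, 2, 0, 0))


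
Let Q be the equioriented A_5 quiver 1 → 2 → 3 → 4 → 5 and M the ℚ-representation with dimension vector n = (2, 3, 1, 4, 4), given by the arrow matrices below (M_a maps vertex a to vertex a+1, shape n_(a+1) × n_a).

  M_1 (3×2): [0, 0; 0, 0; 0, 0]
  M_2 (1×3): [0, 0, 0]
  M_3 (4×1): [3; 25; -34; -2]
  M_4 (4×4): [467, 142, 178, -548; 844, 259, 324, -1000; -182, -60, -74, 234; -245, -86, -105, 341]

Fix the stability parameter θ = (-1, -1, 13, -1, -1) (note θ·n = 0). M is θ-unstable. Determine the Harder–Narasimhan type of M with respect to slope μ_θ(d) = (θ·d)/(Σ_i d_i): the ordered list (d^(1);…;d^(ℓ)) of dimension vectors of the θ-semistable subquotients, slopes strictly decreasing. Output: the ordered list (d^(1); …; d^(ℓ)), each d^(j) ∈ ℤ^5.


Via rank(M_{q-1}∘⋯∘M_p): M ≅ I[1,1]^2, I[2,2]^3, I[3,5], I[4,4], I[4,5]^2, I[5,5].
μ_θ-semistable layers: μ^(1)=11/3; μ^(2)=-1

((0, 0, 1, 1, 1); (2, 3, 0, 3, 3))


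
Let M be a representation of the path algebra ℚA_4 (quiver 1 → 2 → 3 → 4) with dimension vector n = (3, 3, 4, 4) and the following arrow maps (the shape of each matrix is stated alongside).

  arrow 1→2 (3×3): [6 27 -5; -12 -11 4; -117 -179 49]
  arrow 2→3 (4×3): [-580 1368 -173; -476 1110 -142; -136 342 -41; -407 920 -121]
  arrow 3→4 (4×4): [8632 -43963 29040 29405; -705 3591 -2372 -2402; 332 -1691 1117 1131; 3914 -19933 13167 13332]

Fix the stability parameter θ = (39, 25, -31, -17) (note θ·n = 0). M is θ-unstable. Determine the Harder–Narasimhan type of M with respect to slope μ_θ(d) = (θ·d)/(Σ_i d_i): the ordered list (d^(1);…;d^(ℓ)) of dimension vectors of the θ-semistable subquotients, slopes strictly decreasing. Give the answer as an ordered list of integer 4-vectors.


Barcode: M ≅ I[1,4]^3, I[3,4]. HN layers by μ_θ (3 steps, strictly decreasing):
  μ^(1)=4; μ^(2)=-17; μ^(3)=-31

((3, 3, 3, 3); (0, 0, 0, 1); (0, 0, 1, 0))


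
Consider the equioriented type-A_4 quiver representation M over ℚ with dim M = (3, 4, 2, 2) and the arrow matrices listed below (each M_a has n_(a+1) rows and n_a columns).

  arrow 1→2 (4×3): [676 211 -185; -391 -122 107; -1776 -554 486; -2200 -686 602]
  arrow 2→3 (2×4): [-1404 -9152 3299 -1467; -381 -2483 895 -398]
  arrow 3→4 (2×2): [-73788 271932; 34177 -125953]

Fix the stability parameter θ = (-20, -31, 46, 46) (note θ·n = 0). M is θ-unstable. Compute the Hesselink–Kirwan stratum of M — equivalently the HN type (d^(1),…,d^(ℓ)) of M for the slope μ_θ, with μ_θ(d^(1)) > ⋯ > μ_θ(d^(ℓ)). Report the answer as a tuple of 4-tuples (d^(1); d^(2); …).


Barcode: M ≅ I[1,1], I[1,2], I[1,4], I[2,2], I[2,3], I[4,4]. HN layers by μ_θ (4 steps, strictly decreasing):
  μ^(1)=46; μ^(2)=-20; μ^(3)=-51/2; μ^(4)=-31

((0, 0, 2, 2); (1, 0, 0, 0); (2, 2, 0, 0); (0, 2, 0, 0))


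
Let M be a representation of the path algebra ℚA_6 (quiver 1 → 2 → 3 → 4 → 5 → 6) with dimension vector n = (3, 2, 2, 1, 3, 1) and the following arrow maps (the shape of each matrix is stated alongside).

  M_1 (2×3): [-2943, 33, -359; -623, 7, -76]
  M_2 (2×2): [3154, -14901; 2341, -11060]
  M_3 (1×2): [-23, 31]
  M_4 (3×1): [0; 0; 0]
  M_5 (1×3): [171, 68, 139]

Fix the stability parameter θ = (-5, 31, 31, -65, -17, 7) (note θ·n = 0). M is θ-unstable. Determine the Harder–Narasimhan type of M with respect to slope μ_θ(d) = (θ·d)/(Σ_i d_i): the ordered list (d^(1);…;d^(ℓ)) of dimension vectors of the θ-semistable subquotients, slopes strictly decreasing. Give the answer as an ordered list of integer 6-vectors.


Interval decomposition of M: I[1,1], I[1,3], I[1,4], I[5,5]^2, I[5,6].
HN type (ℓ=5): μ^(1)=31; μ^(2)=7; μ^(3)=-1; μ^(4)=-5; μ^(5)=-17

((0, 1, 1, 0, 0, 0); (0, 0, 0, 0, 0, 1); (0, 1, 1, 1, 0, 0); (3, 0, 0, 0, 0, 0); (0, 0, 0, 0, 3, 0))


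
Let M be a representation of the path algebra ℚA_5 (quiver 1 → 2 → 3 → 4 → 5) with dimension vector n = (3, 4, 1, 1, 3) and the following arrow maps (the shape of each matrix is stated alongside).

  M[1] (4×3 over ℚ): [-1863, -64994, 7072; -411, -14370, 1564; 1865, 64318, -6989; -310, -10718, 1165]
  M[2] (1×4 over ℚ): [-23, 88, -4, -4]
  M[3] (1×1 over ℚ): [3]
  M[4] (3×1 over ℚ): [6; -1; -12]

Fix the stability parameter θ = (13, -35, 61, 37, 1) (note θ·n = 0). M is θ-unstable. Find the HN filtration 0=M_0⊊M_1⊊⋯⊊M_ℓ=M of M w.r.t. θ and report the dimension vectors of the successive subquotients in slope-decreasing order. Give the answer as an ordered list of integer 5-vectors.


Via rank(M_{q-1}∘⋯∘M_p): M ≅ I[1,2]^2, I[1,5], I[2,2], I[5,5]^2.
μ_θ-semistable layers: μ^(1)=33; μ^(2)=1; μ^(3)=-11; μ^(4)=-35

((0, 0, 1, 1, 1); (0, 0, 0, 0, 2); (3, 3, 0, 0, 0); (0, 1, 0, 0, 0))


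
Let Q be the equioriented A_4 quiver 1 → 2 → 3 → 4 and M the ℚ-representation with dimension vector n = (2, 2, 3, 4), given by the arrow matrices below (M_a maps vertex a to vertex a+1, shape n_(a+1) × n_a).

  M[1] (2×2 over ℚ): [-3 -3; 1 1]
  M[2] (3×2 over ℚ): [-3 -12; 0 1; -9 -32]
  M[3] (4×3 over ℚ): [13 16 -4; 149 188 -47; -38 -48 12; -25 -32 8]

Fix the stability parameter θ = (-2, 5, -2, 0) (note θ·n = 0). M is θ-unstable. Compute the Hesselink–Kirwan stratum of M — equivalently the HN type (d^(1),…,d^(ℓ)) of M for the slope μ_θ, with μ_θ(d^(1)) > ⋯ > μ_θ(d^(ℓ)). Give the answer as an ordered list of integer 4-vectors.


Via rank(M_{q-1}∘⋯∘M_p): M ≅ I[1,1], I[1,4], I[2,3], I[3,4], I[4,4]^2.
μ_θ-semistable layers: μ^(1)=3/2; μ^(2)=1; μ^(3)=0; μ^(4)=-2

((0, 1, 1, 0); (0, 1, 1, 1); (0, 0, 0, 3); (2, 0, 1, 0))


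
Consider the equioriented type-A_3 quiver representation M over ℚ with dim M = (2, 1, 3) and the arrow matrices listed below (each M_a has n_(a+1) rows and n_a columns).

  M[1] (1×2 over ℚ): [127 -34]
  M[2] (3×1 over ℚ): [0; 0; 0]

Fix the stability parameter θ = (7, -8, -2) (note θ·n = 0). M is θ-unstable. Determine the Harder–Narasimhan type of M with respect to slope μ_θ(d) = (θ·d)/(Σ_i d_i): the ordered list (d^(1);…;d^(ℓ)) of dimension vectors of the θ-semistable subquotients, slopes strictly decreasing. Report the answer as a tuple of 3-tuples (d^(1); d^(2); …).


Interval decomposition of M: I[1,1], I[1,2], I[3,3]^3.
HN type (ℓ=3): μ^(1)=7; μ^(2)=-1/2; μ^(3)=-2

((1, 0, 0); (1, 1, 0); (0, 0, 3))


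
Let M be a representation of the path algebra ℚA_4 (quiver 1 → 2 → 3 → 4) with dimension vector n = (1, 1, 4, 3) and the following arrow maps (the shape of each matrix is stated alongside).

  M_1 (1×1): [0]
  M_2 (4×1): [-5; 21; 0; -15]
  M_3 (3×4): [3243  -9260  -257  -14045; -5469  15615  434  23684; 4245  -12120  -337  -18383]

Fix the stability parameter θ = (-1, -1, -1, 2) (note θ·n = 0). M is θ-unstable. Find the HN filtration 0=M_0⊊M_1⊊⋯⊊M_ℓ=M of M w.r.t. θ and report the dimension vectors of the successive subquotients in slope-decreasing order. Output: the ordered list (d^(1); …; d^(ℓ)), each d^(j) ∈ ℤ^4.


Interval decomposition of M: I[1,1], I[2,3], I[3,4]^3.
HN type (ℓ=2): μ^(1)=2; μ^(2)=-1

((0, 0, 0, 3); (1, 1, 4, 0))


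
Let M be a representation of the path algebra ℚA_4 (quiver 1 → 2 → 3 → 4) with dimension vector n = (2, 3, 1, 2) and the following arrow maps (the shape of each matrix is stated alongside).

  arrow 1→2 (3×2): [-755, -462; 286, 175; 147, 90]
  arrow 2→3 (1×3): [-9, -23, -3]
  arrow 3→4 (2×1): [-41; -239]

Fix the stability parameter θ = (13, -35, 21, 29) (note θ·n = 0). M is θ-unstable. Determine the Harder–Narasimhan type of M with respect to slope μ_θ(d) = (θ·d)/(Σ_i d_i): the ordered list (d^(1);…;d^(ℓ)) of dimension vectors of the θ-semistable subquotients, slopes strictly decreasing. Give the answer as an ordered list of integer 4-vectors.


Interval decomposition of M: I[1,2], I[1,4], I[2,2], I[4,4].
HN type (ℓ=4): μ^(1)=29; μ^(2)=21; μ^(3)=-11; μ^(4)=-35

((0, 0, 0, 2); (0, 0, 1, 0); (2, 2, 0, 0); (0, 1, 0, 0))


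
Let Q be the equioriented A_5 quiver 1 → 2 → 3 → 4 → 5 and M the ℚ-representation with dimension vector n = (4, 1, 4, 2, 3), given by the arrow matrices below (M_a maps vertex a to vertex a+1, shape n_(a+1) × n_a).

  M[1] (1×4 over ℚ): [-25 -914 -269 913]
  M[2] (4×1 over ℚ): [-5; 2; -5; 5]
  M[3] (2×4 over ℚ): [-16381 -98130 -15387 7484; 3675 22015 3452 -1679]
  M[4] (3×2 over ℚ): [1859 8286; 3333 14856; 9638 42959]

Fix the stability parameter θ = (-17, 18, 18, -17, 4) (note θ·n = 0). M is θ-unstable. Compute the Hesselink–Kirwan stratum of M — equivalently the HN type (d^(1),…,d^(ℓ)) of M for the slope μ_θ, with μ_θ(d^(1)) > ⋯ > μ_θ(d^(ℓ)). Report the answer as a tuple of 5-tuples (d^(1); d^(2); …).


Barcode: M ≅ I[1,1]^3, I[1,3], I[3,3], I[3,5]^2, I[5,5]. HN layers by μ_θ (4 steps, strictly decreasing):
  μ^(1)=18; μ^(2)=4; μ^(3)=1/2; μ^(4)=-17

((0, 1, 2, 0, 0); (0, 0, 0, 0, 3); (0, 0, 2, 2, 0); (4, 0, 0, 0, 0))


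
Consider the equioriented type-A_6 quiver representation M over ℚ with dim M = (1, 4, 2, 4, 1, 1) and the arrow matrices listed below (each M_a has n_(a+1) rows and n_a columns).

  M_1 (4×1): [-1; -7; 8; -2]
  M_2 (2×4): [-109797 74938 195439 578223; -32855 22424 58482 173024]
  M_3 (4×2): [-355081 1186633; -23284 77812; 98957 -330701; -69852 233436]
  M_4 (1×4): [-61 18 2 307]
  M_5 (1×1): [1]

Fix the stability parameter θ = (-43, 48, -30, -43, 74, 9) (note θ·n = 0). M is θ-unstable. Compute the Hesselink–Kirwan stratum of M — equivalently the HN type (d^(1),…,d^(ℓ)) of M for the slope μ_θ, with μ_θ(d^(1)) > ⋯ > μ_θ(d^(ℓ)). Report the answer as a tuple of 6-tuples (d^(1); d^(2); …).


Via rank(M_{q-1}∘⋯∘M_p): M ≅ I[1,6], I[2,2]^2, I[2,3], I[4,4]^3.
μ_θ-semistable layers: μ^(1)=48; μ^(2)=83/2; μ^(3)=9; μ^(4)=-25/3; μ^(5)=-43

((0, 2, 0, 0, 0, 0); (0, 0, 0, 0, 1, 1); (0, 1, 1, 0, 0, 0); (0, 1, 1, 1, 0, 0); (1, 0, 0, 3, 0, 0))


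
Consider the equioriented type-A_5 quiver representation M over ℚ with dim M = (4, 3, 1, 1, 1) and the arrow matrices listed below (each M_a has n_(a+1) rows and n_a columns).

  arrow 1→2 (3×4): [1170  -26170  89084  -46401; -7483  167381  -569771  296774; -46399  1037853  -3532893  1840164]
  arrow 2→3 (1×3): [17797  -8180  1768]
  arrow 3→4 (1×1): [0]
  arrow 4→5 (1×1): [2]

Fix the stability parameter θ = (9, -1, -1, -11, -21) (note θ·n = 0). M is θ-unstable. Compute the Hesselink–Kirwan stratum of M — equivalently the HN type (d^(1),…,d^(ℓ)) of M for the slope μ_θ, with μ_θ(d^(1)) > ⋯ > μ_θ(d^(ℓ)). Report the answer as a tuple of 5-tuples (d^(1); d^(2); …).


Barcode: M ≅ I[1,1], I[1,2]^2, I[1,3], I[4,5]. HN layers by μ_θ (4 steps, strictly decreasing):
  μ^(1)=9; μ^(2)=4; μ^(3)=7/3; μ^(4)=-16

((1, 0, 0, 0, 0); (2, 2, 0, 0, 0); (1, 1, 1, 0, 0); (0, 0, 0, 1, 1))


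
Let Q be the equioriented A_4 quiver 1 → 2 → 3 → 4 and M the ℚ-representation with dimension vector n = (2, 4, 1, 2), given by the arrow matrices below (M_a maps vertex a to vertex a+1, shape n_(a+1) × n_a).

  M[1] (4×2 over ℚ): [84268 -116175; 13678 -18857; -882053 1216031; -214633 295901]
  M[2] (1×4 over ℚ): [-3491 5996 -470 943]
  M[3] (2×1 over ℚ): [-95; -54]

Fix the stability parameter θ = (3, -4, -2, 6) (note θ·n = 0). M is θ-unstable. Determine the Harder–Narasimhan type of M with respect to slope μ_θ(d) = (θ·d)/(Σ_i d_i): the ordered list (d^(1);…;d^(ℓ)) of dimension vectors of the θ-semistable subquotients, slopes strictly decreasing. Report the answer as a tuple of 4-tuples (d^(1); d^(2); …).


Interval decomposition of M: I[1,2], I[1,4], I[2,2]^2, I[4,4].
HN type (ℓ=4): μ^(1)=6; μ^(2)=-1/2; μ^(3)=-1; μ^(4)=-4

((0, 0, 0, 2); (1, 1, 0, 0); (1, 1, 1, 0); (0, 2, 0, 0))


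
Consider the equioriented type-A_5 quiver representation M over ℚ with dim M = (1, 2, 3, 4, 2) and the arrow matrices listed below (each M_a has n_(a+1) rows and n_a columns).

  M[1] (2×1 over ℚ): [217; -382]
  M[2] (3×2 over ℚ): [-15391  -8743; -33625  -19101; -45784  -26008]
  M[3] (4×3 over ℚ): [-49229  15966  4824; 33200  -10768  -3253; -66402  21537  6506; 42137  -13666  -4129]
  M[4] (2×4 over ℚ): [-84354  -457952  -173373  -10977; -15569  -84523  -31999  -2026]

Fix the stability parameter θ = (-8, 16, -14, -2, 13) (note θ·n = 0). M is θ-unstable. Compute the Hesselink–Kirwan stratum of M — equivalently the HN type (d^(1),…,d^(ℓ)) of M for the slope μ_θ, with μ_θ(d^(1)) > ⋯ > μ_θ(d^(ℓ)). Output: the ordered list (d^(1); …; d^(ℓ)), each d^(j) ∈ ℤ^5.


Interval decomposition of M: I[1,5], I[2,5], I[3,4], I[4,4].
HN type (ℓ=5): μ^(1)=13; μ^(2)=0; μ^(3)=-2; μ^(4)=-8; μ^(5)=-14

((0, 0, 0, 0, 2); (0, 2, 2, 2, 0); (0, 0, 0, 2, 0); (1, 0, 0, 0, 0); (0, 0, 1, 0, 0))


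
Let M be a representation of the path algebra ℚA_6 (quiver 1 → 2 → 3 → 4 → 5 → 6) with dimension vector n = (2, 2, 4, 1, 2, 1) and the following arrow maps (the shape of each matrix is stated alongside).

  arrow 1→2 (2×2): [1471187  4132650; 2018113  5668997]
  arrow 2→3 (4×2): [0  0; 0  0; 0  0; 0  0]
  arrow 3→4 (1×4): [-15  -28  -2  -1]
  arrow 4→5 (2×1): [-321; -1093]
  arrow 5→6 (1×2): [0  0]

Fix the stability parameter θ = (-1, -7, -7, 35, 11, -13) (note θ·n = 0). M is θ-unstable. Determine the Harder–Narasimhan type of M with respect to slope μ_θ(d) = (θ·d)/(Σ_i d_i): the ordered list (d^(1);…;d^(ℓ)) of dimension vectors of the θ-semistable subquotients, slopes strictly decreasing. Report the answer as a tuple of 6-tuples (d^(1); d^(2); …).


Via rank(M_{q-1}∘⋯∘M_p): M ≅ I[1,2]^2, I[3,3]^3, I[3,5], I[5,5], I[6,6].
μ_θ-semistable layers: μ^(1)=23; μ^(2)=11; μ^(3)=-4; μ^(4)=-7; μ^(5)=-13

((0, 0, 0, 1, 1, 0); (0, 0, 0, 0, 1, 0); (2, 2, 0, 0, 0, 0); (0, 0, 4, 0, 0, 0); (0, 0, 0, 0, 0, 1))


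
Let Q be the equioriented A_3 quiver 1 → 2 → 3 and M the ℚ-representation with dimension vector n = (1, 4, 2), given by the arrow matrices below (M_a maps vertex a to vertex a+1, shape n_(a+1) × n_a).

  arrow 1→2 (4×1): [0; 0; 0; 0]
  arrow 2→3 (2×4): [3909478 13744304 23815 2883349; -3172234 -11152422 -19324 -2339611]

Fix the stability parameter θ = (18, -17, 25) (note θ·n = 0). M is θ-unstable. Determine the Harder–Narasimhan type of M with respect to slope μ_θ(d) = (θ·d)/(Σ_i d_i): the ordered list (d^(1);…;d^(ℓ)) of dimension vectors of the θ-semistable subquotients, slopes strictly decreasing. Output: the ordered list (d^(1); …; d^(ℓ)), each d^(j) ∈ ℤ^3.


Interval decomposition of M: I[1,1], I[2,2]^2, I[2,3]^2.
HN type (ℓ=3): μ^(1)=25; μ^(2)=18; μ^(3)=-17

((0, 0, 2); (1, 0, 0); (0, 4, 0))


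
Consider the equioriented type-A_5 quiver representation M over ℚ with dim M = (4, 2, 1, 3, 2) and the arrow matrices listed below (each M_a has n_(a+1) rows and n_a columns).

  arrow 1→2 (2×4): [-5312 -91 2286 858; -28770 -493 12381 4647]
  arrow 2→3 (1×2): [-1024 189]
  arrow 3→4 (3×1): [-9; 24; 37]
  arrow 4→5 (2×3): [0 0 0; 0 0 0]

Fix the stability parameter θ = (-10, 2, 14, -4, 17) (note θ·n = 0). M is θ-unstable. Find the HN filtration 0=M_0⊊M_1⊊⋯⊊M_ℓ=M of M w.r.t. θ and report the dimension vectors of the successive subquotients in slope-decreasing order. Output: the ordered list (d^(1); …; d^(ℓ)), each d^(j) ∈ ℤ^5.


Interval decomposition of M: I[1,1]^2, I[1,2], I[1,4], I[4,4]^2, I[5,5]^2.
HN type (ℓ=5): μ^(1)=17; μ^(2)=5; μ^(3)=2; μ^(4)=-4; μ^(5)=-10

((0, 0, 0, 0, 2); (0, 0, 1, 1, 0); (0, 2, 0, 0, 0); (0, 0, 0, 2, 0); (4, 0, 0, 0, 0))


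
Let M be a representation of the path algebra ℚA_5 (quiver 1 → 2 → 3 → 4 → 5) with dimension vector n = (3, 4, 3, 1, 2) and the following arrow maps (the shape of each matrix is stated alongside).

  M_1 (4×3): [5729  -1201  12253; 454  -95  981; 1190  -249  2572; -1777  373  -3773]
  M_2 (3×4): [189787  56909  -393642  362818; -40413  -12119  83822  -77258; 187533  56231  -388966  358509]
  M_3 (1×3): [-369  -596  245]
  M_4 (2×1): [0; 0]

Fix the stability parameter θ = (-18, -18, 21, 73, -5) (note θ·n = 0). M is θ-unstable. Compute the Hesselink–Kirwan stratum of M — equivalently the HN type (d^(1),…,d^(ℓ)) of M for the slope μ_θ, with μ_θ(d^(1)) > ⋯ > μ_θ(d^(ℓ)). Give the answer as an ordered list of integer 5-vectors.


Via rank(M_{q-1}∘⋯∘M_p): M ≅ I[1,2], I[1,3], I[1,4], I[2,3], I[5,5]^2.
μ_θ-semistable layers: μ^(1)=73; μ^(2)=21; μ^(3)=-5; μ^(4)=-18

((0, 0, 0, 1, 0); (0, 0, 3, 0, 0); (0, 0, 0, 0, 2); (3, 4, 0, 0, 0))


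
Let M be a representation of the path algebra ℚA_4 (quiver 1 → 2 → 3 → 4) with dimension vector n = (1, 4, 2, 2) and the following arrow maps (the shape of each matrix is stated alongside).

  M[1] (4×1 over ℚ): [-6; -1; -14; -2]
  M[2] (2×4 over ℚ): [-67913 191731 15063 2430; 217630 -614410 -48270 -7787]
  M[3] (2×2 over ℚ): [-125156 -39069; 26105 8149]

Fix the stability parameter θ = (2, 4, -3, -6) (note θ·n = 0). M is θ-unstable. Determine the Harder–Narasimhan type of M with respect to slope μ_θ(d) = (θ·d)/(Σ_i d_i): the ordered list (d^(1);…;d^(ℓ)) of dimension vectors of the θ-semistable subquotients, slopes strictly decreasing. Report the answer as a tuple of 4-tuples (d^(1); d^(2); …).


Interval decomposition of M: I[1,4], I[2,2]^2, I[2,4].
HN type (ℓ=3): μ^(1)=4; μ^(2)=-3/4; μ^(3)=-5/3

((0, 2, 0, 0); (1, 1, 1, 1); (0, 1, 1, 1))


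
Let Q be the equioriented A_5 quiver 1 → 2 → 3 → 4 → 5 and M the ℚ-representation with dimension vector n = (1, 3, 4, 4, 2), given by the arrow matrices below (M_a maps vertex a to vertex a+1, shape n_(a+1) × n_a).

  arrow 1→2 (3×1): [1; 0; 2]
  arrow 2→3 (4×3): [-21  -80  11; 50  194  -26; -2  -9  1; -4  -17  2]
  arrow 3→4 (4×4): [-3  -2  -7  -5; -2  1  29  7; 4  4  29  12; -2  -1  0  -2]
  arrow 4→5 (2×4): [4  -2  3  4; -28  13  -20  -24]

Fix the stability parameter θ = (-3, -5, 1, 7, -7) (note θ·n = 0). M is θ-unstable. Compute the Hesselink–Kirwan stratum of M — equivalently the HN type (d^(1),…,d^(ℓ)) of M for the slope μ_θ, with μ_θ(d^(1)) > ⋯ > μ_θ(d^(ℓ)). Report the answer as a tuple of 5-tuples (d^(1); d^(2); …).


Interval decomposition of M: I[1,4], I[2,5]^2, I[3,4].
HN type (ℓ=5): μ^(1)=7; μ^(2)=1; μ^(3)=1/3; μ^(4)=-4; μ^(5)=-5

((0, 0, 0, 2, 0); (0, 0, 2, 0, 0); (0, 0, 2, 2, 2); (1, 1, 0, 0, 0); (0, 2, 0, 0, 0))


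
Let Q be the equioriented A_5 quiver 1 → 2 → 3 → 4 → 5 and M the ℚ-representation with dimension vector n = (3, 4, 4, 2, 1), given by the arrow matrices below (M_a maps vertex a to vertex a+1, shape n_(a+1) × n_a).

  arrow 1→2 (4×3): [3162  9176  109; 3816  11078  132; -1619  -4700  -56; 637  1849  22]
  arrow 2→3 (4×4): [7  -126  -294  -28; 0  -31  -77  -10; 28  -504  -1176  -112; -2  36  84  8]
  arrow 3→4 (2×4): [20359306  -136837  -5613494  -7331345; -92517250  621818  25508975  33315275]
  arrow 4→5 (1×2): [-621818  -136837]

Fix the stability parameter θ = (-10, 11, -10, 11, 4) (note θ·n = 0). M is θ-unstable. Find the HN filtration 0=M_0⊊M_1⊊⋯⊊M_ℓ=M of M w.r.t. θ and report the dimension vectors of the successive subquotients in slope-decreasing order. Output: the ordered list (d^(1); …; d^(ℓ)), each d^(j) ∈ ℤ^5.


Barcode: M ≅ I[1,2], I[1,3], I[1,4], I[2,2], I[3,3], I[3,5]. HN layers by μ_θ (4 steps, strictly decreasing):
  μ^(1)=11; μ^(2)=15/2; μ^(3)=1/2; μ^(4)=-10

((0, 2, 0, 1, 0); (0, 0, 0, 1, 1); (0, 2, 2, 0, 0); (3, 0, 2, 0, 0))


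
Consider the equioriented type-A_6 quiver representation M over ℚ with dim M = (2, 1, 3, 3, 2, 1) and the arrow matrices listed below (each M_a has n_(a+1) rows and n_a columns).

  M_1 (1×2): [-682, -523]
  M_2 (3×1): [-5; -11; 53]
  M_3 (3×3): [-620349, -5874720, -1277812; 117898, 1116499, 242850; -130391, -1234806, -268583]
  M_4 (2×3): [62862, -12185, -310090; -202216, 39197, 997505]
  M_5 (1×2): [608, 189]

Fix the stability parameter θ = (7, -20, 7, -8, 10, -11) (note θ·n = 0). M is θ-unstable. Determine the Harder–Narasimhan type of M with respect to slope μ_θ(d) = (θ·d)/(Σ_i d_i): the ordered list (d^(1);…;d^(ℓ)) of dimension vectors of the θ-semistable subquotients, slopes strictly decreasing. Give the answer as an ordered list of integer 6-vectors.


Interval decomposition of M: I[1,1], I[1,6], I[3,4], I[3,5].
HN type (ℓ=4): μ^(1)=10; μ^(2)=7; μ^(3)=-1/2; μ^(4)=-13/2

((0, 0, 0, 0, 1, 0); (1, 0, 0, 0, 0, 0); (0, 0, 3, 3, 1, 1); (1, 1, 0, 0, 0, 0))


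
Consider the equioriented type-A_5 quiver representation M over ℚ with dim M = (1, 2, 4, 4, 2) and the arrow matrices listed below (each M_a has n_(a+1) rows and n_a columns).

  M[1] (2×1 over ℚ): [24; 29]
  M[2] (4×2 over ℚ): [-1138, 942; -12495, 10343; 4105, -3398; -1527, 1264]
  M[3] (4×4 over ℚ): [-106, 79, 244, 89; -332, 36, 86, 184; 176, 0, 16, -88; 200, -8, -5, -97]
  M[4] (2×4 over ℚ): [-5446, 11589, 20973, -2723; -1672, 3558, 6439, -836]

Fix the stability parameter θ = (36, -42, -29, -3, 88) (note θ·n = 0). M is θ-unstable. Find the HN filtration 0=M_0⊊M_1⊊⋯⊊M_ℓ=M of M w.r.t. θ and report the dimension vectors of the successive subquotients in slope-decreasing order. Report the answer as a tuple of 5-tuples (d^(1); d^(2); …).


Interval decomposition of M: I[1,4], I[2,5], I[3,3], I[3,5], I[4,4].
HN type (ℓ=5): μ^(1)=88; μ^(2)=-3; μ^(3)=-35/3; μ^(4)=-29; μ^(5)=-42

((0, 0, 0, 0, 2); (0, 0, 0, 4, 0); (1, 1, 1, 0, 0); (0, 0, 3, 0, 0); (0, 1, 0, 0, 0))


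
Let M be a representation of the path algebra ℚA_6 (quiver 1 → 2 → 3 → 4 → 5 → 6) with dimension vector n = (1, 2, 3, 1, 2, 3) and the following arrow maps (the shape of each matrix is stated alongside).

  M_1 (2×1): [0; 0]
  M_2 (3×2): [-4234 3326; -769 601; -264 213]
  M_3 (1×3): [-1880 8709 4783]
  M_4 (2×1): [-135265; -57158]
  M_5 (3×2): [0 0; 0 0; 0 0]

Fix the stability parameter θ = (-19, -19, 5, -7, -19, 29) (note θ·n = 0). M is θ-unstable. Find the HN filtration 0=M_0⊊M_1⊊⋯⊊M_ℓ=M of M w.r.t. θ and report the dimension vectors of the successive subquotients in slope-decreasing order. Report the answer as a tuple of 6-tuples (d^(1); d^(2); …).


Via rank(M_{q-1}∘⋯∘M_p): M ≅ I[1,1], I[2,3], I[2,5], I[3,3], I[5,5], I[6,6]^3.
μ_θ-semistable layers: μ^(1)=29; μ^(2)=5; μ^(3)=-7; μ^(4)=-19

((0, 0, 0, 0, 0, 3); (0, 0, 2, 0, 0, 0); (0, 0, 1, 1, 1, 0); (1, 2, 0, 0, 1, 0))


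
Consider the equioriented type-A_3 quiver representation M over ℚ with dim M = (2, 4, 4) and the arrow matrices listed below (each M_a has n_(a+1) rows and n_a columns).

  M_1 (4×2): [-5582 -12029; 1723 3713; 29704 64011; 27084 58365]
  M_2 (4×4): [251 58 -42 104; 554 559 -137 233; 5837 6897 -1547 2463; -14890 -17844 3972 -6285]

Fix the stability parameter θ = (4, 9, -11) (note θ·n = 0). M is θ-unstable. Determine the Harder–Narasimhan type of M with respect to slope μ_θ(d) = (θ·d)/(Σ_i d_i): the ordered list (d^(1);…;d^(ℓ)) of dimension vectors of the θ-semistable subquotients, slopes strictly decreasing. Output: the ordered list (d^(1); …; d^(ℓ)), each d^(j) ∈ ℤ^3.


Barcode: M ≅ I[1,3]^2, I[2,2], I[2,3], I[3,3]. HN layers by μ_θ (4 steps, strictly decreasing):
  μ^(1)=9; μ^(2)=2/3; μ^(3)=-1; μ^(4)=-11

((0, 1, 0); (2, 2, 2); (0, 1, 1); (0, 0, 1))


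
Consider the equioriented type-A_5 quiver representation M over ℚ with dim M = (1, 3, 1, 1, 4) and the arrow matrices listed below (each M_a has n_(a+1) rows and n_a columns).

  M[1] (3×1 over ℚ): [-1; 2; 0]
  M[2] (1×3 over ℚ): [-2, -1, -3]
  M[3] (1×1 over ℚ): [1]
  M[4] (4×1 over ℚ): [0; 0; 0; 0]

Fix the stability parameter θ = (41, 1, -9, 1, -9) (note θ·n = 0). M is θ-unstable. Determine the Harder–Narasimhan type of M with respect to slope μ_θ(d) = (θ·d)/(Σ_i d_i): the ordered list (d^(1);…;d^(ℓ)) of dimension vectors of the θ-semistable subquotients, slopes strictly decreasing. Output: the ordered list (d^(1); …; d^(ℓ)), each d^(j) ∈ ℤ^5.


Barcode: M ≅ I[1,2], I[2,2], I[2,4], I[5,5]^4. HN layers by μ_θ (4 steps, strictly decreasing):
  μ^(1)=21; μ^(2)=1; μ^(3)=-4; μ^(4)=-9

((1, 1, 0, 0, 0); (0, 1, 0, 1, 0); (0, 1, 1, 0, 0); (0, 0, 0, 0, 4))


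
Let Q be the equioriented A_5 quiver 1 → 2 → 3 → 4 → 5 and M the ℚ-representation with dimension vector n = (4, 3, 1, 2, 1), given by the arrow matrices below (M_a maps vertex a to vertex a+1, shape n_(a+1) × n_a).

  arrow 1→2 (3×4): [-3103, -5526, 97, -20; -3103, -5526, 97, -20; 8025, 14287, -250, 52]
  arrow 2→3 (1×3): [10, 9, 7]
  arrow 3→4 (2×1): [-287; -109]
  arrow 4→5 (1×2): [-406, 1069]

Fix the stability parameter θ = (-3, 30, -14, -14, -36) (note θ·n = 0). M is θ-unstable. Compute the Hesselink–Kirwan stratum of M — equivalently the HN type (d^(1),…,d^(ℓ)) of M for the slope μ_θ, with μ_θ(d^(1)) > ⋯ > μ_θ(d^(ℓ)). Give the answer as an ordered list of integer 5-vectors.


Interval decomposition of M: I[1,1]^2, I[1,2], I[1,5], I[2,2], I[4,4].
HN type (ℓ=4): μ^(1)=30; μ^(2)=-3; μ^(3)=-37/5; μ^(4)=-14

((0, 2, 0, 0, 0); (3, 0, 0, 0, 0); (1, 1, 1, 1, 1); (0, 0, 0, 1, 0))


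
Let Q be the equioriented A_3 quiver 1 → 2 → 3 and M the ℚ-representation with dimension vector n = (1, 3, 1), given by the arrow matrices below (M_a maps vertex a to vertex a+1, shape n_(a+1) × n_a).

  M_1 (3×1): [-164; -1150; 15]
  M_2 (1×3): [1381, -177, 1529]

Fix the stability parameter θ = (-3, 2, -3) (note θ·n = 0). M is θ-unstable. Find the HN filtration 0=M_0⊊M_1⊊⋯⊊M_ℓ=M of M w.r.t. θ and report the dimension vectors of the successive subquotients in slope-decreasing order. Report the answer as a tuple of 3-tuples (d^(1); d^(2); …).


Barcode: M ≅ I[1,3], I[2,2]^2. HN layers by μ_θ (3 steps, strictly decreasing):
  μ^(1)=2; μ^(2)=-1/2; μ^(3)=-3

((0, 2, 0); (0, 1, 1); (1, 0, 0))


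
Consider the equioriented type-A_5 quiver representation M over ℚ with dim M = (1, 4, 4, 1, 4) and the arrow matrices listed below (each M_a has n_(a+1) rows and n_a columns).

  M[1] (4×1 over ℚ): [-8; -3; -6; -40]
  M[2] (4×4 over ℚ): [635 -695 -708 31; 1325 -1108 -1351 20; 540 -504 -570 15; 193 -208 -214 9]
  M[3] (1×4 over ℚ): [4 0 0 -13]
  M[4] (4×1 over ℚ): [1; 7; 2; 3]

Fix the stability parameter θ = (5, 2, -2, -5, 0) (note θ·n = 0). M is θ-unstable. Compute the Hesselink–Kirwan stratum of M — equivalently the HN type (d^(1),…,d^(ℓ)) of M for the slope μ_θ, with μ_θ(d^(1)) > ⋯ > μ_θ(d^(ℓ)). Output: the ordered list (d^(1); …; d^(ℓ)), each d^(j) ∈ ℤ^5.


Via rank(M_{q-1}∘⋯∘M_p): M ≅ I[1,3], I[2,3]^2, I[2,5], I[5,5]^3.
μ_θ-semistable layers: μ^(1)=5/3; μ^(2)=0; μ^(3)=-5/3

((1, 1, 1, 0, 0); (0, 2, 2, 0, 4); (0, 1, 1, 1, 0))


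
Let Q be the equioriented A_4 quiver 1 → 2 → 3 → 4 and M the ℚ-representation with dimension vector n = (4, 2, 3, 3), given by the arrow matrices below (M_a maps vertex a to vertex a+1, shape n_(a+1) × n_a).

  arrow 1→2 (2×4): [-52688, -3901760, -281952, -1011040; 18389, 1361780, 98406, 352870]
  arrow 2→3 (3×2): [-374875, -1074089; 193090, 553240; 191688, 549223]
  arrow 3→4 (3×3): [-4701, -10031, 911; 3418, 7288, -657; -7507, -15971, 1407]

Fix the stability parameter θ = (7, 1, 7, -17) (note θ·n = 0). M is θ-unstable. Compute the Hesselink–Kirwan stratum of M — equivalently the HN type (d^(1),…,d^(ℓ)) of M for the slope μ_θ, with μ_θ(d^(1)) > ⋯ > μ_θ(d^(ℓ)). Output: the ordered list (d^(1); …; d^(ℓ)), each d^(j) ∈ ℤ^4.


Barcode: M ≅ I[1,1]^3, I[1,4], I[2,4], I[3,4]. HN layers by μ_θ (4 steps, strictly decreasing):
  μ^(1)=7; μ^(2)=-1/2; μ^(3)=-3; μ^(4)=-5

((3, 0, 0, 0); (1, 1, 1, 1); (0, 1, 1, 1); (0, 0, 1, 1))
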